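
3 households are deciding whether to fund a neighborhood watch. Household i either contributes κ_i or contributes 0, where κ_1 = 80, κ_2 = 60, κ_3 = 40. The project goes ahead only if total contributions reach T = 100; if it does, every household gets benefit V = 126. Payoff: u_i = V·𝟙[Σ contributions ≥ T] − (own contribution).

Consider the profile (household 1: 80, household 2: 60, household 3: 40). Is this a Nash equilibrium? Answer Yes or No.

Total = 180 ≥ 100: provided.
Household 1 (pledges 80, payoff 46): dropping to 0 → total 100, payoff 126. Profitable deviation.

No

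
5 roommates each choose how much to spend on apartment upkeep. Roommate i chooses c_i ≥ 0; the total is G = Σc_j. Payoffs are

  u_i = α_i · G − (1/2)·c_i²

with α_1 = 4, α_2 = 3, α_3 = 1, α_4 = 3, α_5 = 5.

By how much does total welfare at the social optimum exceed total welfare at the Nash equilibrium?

Roommate i's FOC: ∂u_i/∂c_i = α_i − c_i = 0, so c_i* = α_i.
NE contributions = (4, 3, 1, 3, 5); G = 16.
W^NE = (Σα)·G − ½Σα_i² = 16² − ½·60 = 226.
Planner sets c_i = Σα_j = 16 for every i, so G^SO = 5·16 = 80.
W^SO = (Σα)·G^SO − ½·5·(Σα)² = (5/2)·16² = 640.
Deadweight loss = W^SO − W^NE = 414.

414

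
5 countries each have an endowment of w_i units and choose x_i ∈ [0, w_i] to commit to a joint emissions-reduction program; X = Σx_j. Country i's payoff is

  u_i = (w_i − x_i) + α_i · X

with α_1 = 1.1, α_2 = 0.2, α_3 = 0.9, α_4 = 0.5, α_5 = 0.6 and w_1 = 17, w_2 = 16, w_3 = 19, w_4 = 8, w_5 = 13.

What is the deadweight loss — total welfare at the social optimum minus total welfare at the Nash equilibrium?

128.8

∂u_i/∂x_i = α_i − 1, so country i contributes w_i if α_i > 1, else 0.
α_i > 1 for i ∈ {1}; NE contributions (17, 0, 0, 0, 0), X = 17.
W^NE = Σw_i − X^NE + (Σα_i)·X^NE = 73 + 2.3·17 = 112.1.
Planner: ∂(Σu_j)/∂x_i = Σα_j − 1 = 2.3 > 0, so everyone contributes w_i; X^SO = 73, W^SO = 73 + 2.3·73 = 240.9.
Deadweight loss = 128.8.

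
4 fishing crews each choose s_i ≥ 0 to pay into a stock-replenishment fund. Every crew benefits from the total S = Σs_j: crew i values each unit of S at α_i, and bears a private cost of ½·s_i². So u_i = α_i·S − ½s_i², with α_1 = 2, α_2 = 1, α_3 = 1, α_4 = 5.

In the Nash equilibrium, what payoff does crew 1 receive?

16

Crew i's FOC: ∂u_i/∂s_i = α_i − s_i = 0, so s_i* = α_i.
NE contributions = (2, 1, 1, 5); S = 9.
u_1 = α_1·S − ½·(s_1)² = 2·9 − ½·2² = 16.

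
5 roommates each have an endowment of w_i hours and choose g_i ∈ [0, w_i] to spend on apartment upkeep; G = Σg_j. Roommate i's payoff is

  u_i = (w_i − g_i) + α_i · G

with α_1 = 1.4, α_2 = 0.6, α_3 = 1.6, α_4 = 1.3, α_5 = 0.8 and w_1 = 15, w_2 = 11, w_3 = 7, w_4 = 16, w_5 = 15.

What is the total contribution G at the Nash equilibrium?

38

∂u_i/∂g_i = α_i − 1, so roommate i contributes w_i if α_i > 1, else 0.
α_i > 1 for i ∈ {1, 3, 4}; NE contributions (15, 0, 7, 16, 0), G = 38.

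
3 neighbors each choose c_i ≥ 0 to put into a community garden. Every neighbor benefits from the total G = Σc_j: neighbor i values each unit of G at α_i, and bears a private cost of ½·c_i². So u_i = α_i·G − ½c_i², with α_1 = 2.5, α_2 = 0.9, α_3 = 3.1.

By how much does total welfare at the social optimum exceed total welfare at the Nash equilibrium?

Neighbor i's FOC: ∂u_i/∂c_i = α_i − c_i = 0, so c_i* = α_i.
NE contributions = (2.5, 0.9, 3.1); G = 6.5.
W^NE = (Σα)·G − ½Σα_i² = 6.5² − ½·16.67 = 33.915.
Planner sets c_i = Σα_j = 6.5 for every i, so G^SO = 3·6.5 = 19.5.
W^SO = (Σα)·G^SO − ½·3·(Σα)² = (3/2)·6.5² = 63.375.
Deadweight loss = W^SO − W^NE = 29.46.

29.46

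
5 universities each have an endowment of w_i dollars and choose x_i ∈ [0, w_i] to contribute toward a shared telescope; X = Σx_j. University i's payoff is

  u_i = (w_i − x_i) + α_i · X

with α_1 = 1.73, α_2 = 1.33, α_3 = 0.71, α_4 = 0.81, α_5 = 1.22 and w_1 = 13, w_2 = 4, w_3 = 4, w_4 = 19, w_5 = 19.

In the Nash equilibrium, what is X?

36

∂u_i/∂x_i = α_i − 1, so university i contributes w_i if α_i > 1, else 0.
α_i > 1 for i ∈ {1, 2, 5}; NE contributions (13, 4, 0, 0, 19), X = 36.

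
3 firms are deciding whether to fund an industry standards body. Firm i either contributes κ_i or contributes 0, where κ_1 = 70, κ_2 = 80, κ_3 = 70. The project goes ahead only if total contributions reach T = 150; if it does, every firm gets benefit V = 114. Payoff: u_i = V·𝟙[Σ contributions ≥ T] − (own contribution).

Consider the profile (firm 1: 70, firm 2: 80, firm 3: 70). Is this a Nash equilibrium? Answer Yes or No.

No

Total = 220 ≥ 150: provided.
Firm 1 (pledges 70, payoff 44): dropping to 0 → total 150, payoff 114. Profitable deviation.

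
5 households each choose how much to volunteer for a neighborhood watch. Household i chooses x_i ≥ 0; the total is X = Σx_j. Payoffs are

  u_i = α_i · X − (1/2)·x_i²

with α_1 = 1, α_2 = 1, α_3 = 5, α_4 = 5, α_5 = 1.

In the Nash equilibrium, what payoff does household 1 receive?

Household i's FOC: ∂u_i/∂x_i = α_i − x_i = 0, so x_i* = α_i.
NE contributions = (1, 1, 5, 5, 1); X = 13.
u_1 = α_1·X − ½·(x_1)² = 1·13 − ½·1² = 12.5.

12.5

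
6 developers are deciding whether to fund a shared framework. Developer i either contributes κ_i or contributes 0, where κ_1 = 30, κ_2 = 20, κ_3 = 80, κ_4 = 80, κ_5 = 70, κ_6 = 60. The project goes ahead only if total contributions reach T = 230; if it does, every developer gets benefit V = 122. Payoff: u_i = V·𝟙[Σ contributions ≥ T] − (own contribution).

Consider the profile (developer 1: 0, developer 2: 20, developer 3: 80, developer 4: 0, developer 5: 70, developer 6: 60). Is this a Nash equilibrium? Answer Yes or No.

Total = 230 ≥ 230: provided.
Developer 1 (pledges 0, payoff 122): pledging 30 → total 260, payoff 92. No gain.
Developer 2 (pledges 20, payoff 102): dropping to 0 → total 210, payoff 0. No gain.
Developer 3 (pledges 80, payoff 42): dropping to 0 → total 150, payoff 0. No gain.
Developer 4 (pledges 0, payoff 122): pledging 80 → total 310, payoff 42. No gain.
Developer 5 (pledges 70, payoff 52): dropping to 0 → total 160, payoff 0. No gain.
Developer 6 (pledges 60, payoff 62): dropping to 0 → total 170, payoff 0. No gain.

Yes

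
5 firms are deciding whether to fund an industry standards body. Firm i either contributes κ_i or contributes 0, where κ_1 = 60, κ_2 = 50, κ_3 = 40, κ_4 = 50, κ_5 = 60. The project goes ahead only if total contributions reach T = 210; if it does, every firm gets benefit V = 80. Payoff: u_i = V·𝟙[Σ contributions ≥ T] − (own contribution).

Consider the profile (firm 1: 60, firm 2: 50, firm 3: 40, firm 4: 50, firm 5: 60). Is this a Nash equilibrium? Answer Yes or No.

Total = 260 ≥ 210: provided.
Firm 1 (pledges 60, payoff 20): dropping to 0 → total 200, payoff 0. No gain.
Firm 2 (pledges 50, payoff 30): dropping to 0 → total 210, payoff 80. Profitable deviation.

No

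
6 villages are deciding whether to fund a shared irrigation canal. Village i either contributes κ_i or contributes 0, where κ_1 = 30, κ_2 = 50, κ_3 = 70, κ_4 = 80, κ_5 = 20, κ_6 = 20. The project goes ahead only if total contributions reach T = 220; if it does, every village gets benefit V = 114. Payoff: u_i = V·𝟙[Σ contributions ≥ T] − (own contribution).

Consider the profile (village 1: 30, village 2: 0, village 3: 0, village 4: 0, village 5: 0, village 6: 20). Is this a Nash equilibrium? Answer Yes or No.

No

Total = 50 < 220: not provided.
Village 1 (pledges 30, payoff -30): dropping to 0 → total 20, payoff 0. Profitable deviation.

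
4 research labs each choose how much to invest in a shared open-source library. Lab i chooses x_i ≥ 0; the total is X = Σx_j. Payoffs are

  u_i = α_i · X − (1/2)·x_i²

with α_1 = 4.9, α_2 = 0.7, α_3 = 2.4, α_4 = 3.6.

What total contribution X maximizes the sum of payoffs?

46.4

Planner FOC: ∂(Σu_j)/∂x_i = (Σα_j) − x_i = 0, so x_i^SO = Σα_j = 11.6 for every i; X^SO = 46.4.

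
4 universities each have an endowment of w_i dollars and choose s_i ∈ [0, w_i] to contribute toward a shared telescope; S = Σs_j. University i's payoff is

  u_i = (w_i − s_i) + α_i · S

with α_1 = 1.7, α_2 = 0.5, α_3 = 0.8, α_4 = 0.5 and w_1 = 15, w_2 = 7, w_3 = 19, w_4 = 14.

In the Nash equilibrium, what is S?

∂u_i/∂s_i = α_i − 1, so university i contributes w_i if α_i > 1, else 0.
α_i > 1 for i ∈ {1}; NE contributions (15, 0, 0, 0), S = 15.

15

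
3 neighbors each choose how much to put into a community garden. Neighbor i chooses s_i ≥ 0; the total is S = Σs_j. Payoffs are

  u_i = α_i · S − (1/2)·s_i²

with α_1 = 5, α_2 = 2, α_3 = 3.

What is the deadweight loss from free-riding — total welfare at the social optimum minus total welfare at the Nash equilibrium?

69

Neighbor i's FOC: ∂u_i/∂s_i = α_i − s_i = 0, so s_i* = α_i.
NE contributions = (5, 2, 3); S = 10.
W^NE = (Σα)·S − ½Σα_i² = 10² − ½·38 = 81.
Planner sets s_i = Σα_j = 10 for every i, so S^SO = 3·10 = 30.
W^SO = (Σα)·S^SO − ½·3·(Σα)² = (3/2)·10² = 150.
Deadweight loss = W^SO − W^NE = 69.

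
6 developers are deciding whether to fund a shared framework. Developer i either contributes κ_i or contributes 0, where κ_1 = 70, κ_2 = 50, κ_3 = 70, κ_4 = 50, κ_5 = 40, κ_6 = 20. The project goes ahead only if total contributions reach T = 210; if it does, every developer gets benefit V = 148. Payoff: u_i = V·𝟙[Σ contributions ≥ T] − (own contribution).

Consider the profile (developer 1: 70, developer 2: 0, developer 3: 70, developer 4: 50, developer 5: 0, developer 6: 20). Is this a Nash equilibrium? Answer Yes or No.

Total = 210 ≥ 210: provided.
Developer 1 (pledges 70, payoff 78): dropping to 0 → total 140, payoff 0. No gain.
Developer 2 (pledges 0, payoff 148): pledging 50 → total 260, payoff 98. No gain.
Developer 3 (pledges 70, payoff 78): dropping to 0 → total 140, payoff 0. No gain.
Developer 4 (pledges 50, payoff 98): dropping to 0 → total 160, payoff 0. No gain.
Developer 5 (pledges 0, payoff 148): pledging 40 → total 250, payoff 108. No gain.
Developer 6 (pledges 20, payoff 128): dropping to 0 → total 190, payoff 0. No gain.

Yes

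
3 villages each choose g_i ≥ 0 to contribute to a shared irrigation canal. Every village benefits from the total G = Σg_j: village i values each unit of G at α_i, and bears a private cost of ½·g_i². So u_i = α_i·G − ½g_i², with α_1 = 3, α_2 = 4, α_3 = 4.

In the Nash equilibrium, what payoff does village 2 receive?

Village i's FOC: ∂u_i/∂g_i = α_i − g_i = 0, so g_i* = α_i.
NE contributions = (3, 4, 4); G = 11.
u_2 = α_2·G − ½·(g_2)² = 4·11 − ½·4² = 36.

36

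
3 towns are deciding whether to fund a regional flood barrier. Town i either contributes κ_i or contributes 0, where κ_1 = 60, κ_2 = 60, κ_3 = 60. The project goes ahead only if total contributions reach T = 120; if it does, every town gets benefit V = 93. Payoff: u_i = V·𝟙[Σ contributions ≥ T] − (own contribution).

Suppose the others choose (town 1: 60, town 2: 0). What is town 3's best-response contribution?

Others' total = 60. Contributing 60 brings total to 120 ≥ 120: gain V − κ_3 = 33.
Best response: 60.

60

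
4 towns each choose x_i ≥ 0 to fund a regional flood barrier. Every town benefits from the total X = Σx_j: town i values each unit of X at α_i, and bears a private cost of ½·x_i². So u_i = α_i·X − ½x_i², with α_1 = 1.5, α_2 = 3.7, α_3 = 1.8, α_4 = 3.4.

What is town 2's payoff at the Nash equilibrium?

31.635

Town i's FOC: ∂u_i/∂x_i = α_i − x_i = 0, so x_i* = α_i.
NE contributions = (1.5, 3.7, 1.8, 3.4); X = 10.4.
u_2 = α_2·X − ½·(x_2)² = 3.7·10.4 − ½·3.7² = 31.635.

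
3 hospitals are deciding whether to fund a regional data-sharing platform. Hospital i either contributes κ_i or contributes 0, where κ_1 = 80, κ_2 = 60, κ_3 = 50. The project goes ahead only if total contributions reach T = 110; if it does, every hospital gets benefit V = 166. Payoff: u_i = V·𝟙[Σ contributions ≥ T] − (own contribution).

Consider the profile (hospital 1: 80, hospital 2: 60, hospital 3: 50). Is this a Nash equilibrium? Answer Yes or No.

No

Total = 190 ≥ 110: provided.
Hospital 1 (pledges 80, payoff 86): dropping to 0 → total 110, payoff 166. Profitable deviation.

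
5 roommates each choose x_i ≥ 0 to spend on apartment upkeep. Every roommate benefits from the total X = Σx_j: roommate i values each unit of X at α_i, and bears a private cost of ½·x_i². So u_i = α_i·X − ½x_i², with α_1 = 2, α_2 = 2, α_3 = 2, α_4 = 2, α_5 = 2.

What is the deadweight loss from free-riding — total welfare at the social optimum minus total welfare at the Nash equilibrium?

160

Roommate i's FOC: ∂u_i/∂x_i = α_i − x_i = 0, so x_i* = α_i.
NE contributions = (2, 2, 2, 2, 2); X = 10.
W^NE = (Σα)·X − ½Σα_i² = 10² − ½·20 = 90.
Planner sets x_i = Σα_j = 10 for every i, so X^SO = 5·10 = 50.
W^SO = (Σα)·X^SO − ½·5·(Σα)² = (5/2)·10² = 250.
Deadweight loss = W^SO − W^NE = 160.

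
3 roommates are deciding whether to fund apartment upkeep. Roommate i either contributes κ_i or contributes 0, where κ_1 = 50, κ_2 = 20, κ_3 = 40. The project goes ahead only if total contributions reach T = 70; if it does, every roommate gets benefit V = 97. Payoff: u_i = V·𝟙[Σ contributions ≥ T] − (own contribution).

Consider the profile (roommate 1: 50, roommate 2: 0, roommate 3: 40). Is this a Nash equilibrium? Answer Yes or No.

Yes

Total = 90 ≥ 70: provided.
Roommate 1 (pledges 50, payoff 47): dropping to 0 → total 40, payoff 0. No gain.
Roommate 2 (pledges 0, payoff 97): pledging 20 → total 110, payoff 77. No gain.
Roommate 3 (pledges 40, payoff 57): dropping to 0 → total 50, payoff 0. No gain.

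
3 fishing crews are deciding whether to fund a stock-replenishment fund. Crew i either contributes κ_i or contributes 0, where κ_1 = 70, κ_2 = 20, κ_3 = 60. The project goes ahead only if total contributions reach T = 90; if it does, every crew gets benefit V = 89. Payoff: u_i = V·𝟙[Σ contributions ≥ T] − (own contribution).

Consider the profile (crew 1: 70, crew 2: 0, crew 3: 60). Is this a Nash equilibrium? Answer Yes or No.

Total = 130 ≥ 90: provided.
Crew 1 (pledges 70, payoff 19): dropping to 0 → total 60, payoff 0. No gain.
Crew 2 (pledges 0, payoff 89): pledging 20 → total 150, payoff 69. No gain.
Crew 3 (pledges 60, payoff 29): dropping to 0 → total 70, payoff 0. No gain.

Yes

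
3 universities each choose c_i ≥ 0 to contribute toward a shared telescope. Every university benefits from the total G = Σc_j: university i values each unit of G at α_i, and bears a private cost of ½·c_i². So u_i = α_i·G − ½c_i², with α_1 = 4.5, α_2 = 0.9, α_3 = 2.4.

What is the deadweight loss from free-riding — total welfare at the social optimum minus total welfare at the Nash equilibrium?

43.83

University i's FOC: ∂u_i/∂c_i = α_i − c_i = 0, so c_i* = α_i.
NE contributions = (4.5, 0.9, 2.4); G = 7.8.
W^NE = (Σα)·G − ½Σα_i² = 7.8² − ½·26.82 = 47.43.
Planner sets c_i = Σα_j = 7.8 for every i, so G^SO = 3·7.8 = 23.4.
W^SO = (Σα)·G^SO − ½·3·(Σα)² = (3/2)·7.8² = 91.26.
Deadweight loss = W^SO − W^NE = 43.83.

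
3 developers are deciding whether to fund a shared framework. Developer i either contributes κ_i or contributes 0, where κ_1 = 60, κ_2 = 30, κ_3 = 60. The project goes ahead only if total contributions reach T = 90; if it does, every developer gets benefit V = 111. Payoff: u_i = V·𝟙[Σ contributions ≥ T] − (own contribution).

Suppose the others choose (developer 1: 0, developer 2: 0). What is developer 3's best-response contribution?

Others' total = 0. Even contributing 60 gives 60 < 90: no benefit either way.
Best response: 0.

0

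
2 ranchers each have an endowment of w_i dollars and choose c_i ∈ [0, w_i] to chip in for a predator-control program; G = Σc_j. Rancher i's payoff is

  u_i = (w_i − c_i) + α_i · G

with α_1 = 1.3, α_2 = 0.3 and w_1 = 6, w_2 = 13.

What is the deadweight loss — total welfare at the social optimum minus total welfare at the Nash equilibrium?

7.8

∂u_i/∂c_i = α_i − 1, so rancher i contributes w_i if α_i > 1, else 0.
α_i > 1 for i ∈ {1}; NE contributions (6, 0), G = 6.
W^NE = Σw_i − G^NE + (Σα_i)·G^NE = 19 + 0.6·6 = 22.6.
Planner: ∂(Σu_j)/∂c_i = Σα_j − 1 = 0.6 > 0, so everyone contributes w_i; G^SO = 19, W^SO = 19 + 0.6·19 = 30.4.
Deadweight loss = 7.8.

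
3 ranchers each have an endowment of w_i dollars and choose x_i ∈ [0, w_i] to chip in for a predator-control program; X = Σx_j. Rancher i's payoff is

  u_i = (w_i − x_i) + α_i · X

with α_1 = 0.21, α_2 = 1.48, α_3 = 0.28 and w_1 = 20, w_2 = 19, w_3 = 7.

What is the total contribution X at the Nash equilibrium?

19

∂u_i/∂x_i = α_i − 1, so rancher i contributes w_i if α_i > 1, else 0.
α_i > 1 for i ∈ {2}; NE contributions (0, 19, 0), X = 19.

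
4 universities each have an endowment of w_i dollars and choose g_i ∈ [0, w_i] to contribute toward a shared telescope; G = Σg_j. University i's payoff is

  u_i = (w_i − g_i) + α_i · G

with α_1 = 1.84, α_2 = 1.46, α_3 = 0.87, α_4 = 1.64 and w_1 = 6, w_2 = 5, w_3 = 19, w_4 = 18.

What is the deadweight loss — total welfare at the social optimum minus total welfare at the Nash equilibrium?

91.39

∂u_i/∂g_i = α_i − 1, so university i contributes w_i if α_i > 1, else 0.
α_i > 1 for i ∈ {1, 2, 4}; NE contributions (6, 5, 0, 18), G = 29.
W^NE = Σw_i − G^NE + (Σα_i)·G^NE = 48 + 4.81·29 = 187.49.
Planner: ∂(Σu_j)/∂g_i = Σα_j − 1 = 4.81 > 0, so everyone contributes w_i; G^SO = 48, W^SO = 48 + 4.81·48 = 278.88.
Deadweight loss = 91.39.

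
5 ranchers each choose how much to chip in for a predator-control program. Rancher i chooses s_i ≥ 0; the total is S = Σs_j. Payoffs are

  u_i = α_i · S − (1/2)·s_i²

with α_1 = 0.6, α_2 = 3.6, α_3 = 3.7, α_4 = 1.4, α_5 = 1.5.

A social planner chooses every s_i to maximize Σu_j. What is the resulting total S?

Planner FOC: ∂(Σu_j)/∂s_i = (Σα_j) − s_i = 0, so s_i^SO = Σα_j = 10.8 for every i; S^SO = 54.

54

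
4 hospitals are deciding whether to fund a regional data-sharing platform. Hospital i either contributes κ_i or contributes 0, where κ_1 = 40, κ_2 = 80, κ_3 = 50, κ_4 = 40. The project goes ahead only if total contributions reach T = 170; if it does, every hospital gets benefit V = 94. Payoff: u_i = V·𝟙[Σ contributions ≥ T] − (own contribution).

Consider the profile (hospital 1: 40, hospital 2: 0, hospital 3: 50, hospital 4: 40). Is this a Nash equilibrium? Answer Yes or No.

Total = 130 < 170: not provided.
Hospital 1 (pledges 40, payoff -40): dropping to 0 → total 90, payoff 0. Profitable deviation.

No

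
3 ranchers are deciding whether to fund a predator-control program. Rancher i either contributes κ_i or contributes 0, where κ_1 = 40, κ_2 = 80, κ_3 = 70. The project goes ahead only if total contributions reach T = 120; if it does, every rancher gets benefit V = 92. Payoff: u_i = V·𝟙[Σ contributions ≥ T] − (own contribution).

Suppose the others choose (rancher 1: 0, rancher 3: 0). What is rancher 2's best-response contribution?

0

Others' total = 0. Even contributing 80 gives 80 < 120: no benefit either way.
Best response: 0.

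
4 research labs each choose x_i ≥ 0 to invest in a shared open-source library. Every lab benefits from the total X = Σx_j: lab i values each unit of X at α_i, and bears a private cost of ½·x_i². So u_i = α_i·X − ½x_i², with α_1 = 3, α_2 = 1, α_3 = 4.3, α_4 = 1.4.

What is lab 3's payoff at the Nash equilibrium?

32.465

Lab i's FOC: ∂u_i/∂x_i = α_i − x_i = 0, so x_i* = α_i.
NE contributions = (3, 1, 4.3, 1.4); X = 9.7.
u_3 = α_3·X − ½·(x_3)² = 4.3·9.7 − ½·4.3² = 32.465.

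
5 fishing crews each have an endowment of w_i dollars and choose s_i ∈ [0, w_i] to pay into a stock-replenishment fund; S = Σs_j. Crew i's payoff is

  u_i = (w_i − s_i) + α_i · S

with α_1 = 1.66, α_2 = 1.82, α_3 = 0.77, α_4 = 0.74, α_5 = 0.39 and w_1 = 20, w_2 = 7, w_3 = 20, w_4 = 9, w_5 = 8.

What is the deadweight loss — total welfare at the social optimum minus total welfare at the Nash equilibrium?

∂u_i/∂s_i = α_i − 1, so crew i contributes w_i if α_i > 1, else 0.
α_i > 1 for i ∈ {1, 2}; NE contributions (20, 7, 0, 0, 0), S = 27.
W^NE = Σw_i − S^NE + (Σα_i)·S^NE = 64 + 4.38·27 = 182.26.
Planner: ∂(Σu_j)/∂s_i = Σα_j − 1 = 4.38 > 0, so everyone contributes w_i; S^SO = 64, W^SO = 64 + 4.38·64 = 344.32.
Deadweight loss = 162.06.

162.06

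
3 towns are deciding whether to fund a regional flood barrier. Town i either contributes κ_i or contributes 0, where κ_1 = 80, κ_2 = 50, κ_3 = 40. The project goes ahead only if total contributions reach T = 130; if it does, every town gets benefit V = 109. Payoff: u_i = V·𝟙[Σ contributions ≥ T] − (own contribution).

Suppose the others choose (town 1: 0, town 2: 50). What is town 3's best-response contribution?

Others' total = 50. Even contributing 40 gives 90 < 130: no benefit either way.
Best response: 0.

0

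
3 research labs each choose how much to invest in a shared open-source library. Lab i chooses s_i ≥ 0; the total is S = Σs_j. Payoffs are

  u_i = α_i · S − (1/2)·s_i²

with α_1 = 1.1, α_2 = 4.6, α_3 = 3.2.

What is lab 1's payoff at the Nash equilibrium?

9.185

Lab i's FOC: ∂u_i/∂s_i = α_i − s_i = 0, so s_i* = α_i.
NE contributions = (1.1, 4.6, 3.2); S = 8.9.
u_1 = α_1·S − ½·(s_1)² = 1.1·8.9 − ½·1.1² = 9.185.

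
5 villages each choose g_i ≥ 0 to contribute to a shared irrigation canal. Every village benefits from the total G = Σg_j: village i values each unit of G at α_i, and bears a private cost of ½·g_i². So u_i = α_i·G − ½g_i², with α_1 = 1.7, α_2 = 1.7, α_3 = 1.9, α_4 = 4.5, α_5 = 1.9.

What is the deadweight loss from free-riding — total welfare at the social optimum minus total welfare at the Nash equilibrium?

221.96

Village i's FOC: ∂u_i/∂g_i = α_i − g_i = 0, so g_i* = α_i.
NE contributions = (1.7, 1.7, 1.9, 4.5, 1.9); G = 11.7.
W^NE = (Σα)·G − ½Σα_i² = 11.7² − ½·33.25 = 120.265.
Planner sets g_i = Σα_j = 11.7 for every i, so G^SO = 5·11.7 = 58.5.
W^SO = (Σα)·G^SO − ½·5·(Σα)² = (5/2)·11.7² = 342.225.
Deadweight loss = W^SO − W^NE = 221.96.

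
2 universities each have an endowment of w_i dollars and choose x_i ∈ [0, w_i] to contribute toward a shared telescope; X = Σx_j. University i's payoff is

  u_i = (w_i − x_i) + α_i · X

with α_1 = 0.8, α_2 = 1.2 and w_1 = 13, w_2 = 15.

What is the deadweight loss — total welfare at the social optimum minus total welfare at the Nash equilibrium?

∂u_i/∂x_i = α_i − 1, so university i contributes w_i if α_i > 1, else 0.
α_i > 1 for i ∈ {2}; NE contributions (0, 15), X = 15.
W^NE = Σw_i − X^NE + (Σα_i)·X^NE = 28 + 1·15 = 43.
Planner: ∂(Σu_j)/∂x_i = Σα_j − 1 = 1 > 0, so everyone contributes w_i; X^SO = 28, W^SO = 28 + 1·28 = 56.
Deadweight loss = 13.

13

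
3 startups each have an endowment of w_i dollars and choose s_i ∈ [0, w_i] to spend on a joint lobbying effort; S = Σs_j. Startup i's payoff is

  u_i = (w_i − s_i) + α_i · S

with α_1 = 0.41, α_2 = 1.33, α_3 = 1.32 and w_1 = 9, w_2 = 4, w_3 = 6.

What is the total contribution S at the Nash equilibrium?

10

∂u_i/∂s_i = α_i − 1, so startup i contributes w_i if α_i > 1, else 0.
α_i > 1 for i ∈ {2, 3}; NE contributions (0, 4, 6), S = 10.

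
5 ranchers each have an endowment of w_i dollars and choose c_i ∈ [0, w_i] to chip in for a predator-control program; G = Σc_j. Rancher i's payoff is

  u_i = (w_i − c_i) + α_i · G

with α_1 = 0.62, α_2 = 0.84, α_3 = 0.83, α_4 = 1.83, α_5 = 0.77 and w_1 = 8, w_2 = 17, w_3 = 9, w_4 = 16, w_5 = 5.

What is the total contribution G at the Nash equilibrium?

∂u_i/∂c_i = α_i − 1, so rancher i contributes w_i if α_i > 1, else 0.
α_i > 1 for i ∈ {4}; NE contributions (0, 0, 0, 16, 0), G = 16.

16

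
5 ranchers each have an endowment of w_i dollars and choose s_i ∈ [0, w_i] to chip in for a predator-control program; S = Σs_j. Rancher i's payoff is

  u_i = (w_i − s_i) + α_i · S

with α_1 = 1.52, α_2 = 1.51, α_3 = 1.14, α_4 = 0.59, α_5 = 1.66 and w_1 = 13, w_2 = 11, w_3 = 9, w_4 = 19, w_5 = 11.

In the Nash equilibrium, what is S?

∂u_i/∂s_i = α_i − 1, so rancher i contributes w_i if α_i > 1, else 0.
α_i > 1 for i ∈ {1, 2, 3, 5}; NE contributions (13, 11, 9, 0, 11), S = 44.

44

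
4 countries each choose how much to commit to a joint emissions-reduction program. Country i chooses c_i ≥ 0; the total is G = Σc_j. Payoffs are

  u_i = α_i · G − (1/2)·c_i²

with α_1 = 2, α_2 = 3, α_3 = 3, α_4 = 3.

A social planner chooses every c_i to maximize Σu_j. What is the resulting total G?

44

Planner FOC: ∂(Σu_j)/∂c_i = (Σα_j) − c_i = 0, so c_i^SO = Σα_j = 11 for every i; G^SO = 44.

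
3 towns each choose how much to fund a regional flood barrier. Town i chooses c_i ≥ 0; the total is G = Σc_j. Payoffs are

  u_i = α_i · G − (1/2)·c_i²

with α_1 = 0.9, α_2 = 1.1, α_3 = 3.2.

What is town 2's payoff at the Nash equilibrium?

Town i's FOC: ∂u_i/∂c_i = α_i − c_i = 0, so c_i* = α_i.
NE contributions = (0.9, 1.1, 3.2); G = 5.2.
u_2 = α_2·G − ½·(c_2)² = 1.1·5.2 − ½·1.1² = 5.115.

5.115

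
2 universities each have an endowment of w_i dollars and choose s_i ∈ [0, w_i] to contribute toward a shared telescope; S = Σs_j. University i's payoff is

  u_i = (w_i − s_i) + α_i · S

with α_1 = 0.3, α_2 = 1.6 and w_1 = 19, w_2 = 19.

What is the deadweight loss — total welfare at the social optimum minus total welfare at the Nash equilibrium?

∂u_i/∂s_i = α_i − 1, so university i contributes w_i if α_i > 1, else 0.
α_i > 1 for i ∈ {2}; NE contributions (0, 19), S = 19.
W^NE = Σw_i − S^NE + (Σα_i)·S^NE = 38 + 0.9·19 = 55.1.
Planner: ∂(Σu_j)/∂s_i = Σα_j − 1 = 0.9 > 0, so everyone contributes w_i; S^SO = 38, W^SO = 38 + 0.9·38 = 72.2.
Deadweight loss = 17.1.

17.1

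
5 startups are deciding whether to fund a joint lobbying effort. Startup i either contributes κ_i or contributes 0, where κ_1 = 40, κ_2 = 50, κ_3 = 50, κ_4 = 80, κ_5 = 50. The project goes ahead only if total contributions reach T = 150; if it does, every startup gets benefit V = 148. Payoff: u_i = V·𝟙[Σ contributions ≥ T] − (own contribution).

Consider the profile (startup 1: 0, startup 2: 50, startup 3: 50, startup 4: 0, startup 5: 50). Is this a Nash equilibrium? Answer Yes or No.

Yes

Total = 150 ≥ 150: provided.
Startup 1 (pledges 0, payoff 148): pledging 40 → total 190, payoff 108. No gain.
Startup 2 (pledges 50, payoff 98): dropping to 0 → total 100, payoff 0. No gain.
Startup 3 (pledges 50, payoff 98): dropping to 0 → total 100, payoff 0. No gain.
Startup 4 (pledges 0, payoff 148): pledging 80 → total 230, payoff 68. No gain.
Startup 5 (pledges 50, payoff 98): dropping to 0 → total 100, payoff 0. No gain.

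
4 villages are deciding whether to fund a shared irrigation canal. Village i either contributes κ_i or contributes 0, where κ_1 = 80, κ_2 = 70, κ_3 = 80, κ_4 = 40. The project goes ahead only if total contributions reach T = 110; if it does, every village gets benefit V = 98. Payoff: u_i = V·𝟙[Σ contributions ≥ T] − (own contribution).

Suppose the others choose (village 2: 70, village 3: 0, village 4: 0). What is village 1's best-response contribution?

80

Others' total = 70. Contributing 80 brings total to 150 ≥ 110: gain V − κ_1 = 18.
Best response: 80.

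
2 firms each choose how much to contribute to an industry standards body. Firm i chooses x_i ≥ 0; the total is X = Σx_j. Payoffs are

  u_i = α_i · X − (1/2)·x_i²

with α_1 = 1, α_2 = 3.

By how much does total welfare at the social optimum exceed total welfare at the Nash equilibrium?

Firm i's FOC: ∂u_i/∂x_i = α_i − x_i = 0, so x_i* = α_i.
NE contributions = (1, 3); X = 4.
W^NE = (Σα)·X − ½Σα_i² = 4² − ½·10 = 11.
Planner sets x_i = Σα_j = 4 for every i, so X^SO = 2·4 = 8.
W^SO = (Σα)·X^SO − ½·2·(Σα)² = (2/2)·4² = 16.
Deadweight loss = W^SO − W^NE = 5.

5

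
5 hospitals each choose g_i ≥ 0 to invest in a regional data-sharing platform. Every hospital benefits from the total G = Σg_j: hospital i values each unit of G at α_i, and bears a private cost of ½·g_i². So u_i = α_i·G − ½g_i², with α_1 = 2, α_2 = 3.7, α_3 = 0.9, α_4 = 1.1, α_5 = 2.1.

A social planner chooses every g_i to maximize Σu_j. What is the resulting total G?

Planner FOC: ∂(Σu_j)/∂g_i = (Σα_j) − g_i = 0, so g_i^SO = Σα_j = 9.8 for every i; G^SO = 49.

49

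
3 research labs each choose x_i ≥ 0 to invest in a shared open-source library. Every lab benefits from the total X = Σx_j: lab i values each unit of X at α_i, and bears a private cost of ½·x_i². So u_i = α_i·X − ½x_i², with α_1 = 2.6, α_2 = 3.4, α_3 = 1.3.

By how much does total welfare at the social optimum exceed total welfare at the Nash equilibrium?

36.65

Lab i's FOC: ∂u_i/∂x_i = α_i − x_i = 0, so x_i* = α_i.
NE contributions = (2.6, 3.4, 1.3); X = 7.3.
W^NE = (Σα)·X − ½Σα_i² = 7.3² − ½·20.01 = 43.285.
Planner sets x_i = Σα_j = 7.3 for every i, so X^SO = 3·7.3 = 21.9.
W^SO = (Σα)·X^SO − ½·3·(Σα)² = (3/2)·7.3² = 79.935.
Deadweight loss = W^SO − W^NE = 36.65.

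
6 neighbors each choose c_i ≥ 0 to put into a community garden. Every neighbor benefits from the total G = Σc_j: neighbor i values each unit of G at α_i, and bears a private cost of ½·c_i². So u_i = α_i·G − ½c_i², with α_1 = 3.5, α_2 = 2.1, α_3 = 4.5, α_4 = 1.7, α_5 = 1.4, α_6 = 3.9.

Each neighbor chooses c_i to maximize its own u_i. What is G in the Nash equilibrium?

17.1

Neighbor i's FOC: ∂u_i/∂c_i = α_i − c_i = 0, so c_i* = α_i.
NE contributions = (3.5, 2.1, 4.5, 1.7, 1.4, 3.9); G = 17.1.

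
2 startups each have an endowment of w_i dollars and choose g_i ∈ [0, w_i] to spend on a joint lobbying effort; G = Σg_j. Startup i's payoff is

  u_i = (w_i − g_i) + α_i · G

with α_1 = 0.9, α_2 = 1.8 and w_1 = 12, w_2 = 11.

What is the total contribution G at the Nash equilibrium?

11

∂u_i/∂g_i = α_i − 1, so startup i contributes w_i if α_i > 1, else 0.
α_i > 1 for i ∈ {2}; NE contributions (0, 11), G = 11.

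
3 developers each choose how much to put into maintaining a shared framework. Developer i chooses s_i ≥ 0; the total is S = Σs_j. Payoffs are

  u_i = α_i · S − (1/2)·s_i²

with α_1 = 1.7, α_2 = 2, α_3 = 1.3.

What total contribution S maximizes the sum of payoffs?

15

Planner FOC: ∂(Σu_j)/∂s_i = (Σα_j) − s_i = 0, so s_i^SO = Σα_j = 5 for every i; S^SO = 15.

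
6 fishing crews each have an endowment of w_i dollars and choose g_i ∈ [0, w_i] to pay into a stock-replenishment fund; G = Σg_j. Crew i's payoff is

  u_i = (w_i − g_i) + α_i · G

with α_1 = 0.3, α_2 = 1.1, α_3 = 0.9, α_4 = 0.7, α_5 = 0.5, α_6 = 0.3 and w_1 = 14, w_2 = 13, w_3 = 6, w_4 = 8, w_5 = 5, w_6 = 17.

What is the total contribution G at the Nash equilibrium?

13

∂u_i/∂g_i = α_i − 1, so crew i contributes w_i if α_i > 1, else 0.
α_i > 1 for i ∈ {2}; NE contributions (0, 13, 0, 0, 0, 0), G = 13.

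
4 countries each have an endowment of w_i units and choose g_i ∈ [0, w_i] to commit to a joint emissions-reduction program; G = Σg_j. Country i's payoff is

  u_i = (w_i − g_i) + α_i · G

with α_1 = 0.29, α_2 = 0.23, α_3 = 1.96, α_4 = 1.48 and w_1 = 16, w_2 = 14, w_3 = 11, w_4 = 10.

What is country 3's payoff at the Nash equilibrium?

41.16

∂u_i/∂g_i = α_i − 1, so country i contributes w_i if α_i > 1, else 0.
α_i > 1 for i ∈ {3, 4}; NE contributions (0, 0, 11, 10), G = 21.
u_3 = (11 − 11) + 1.96·21 = 41.16.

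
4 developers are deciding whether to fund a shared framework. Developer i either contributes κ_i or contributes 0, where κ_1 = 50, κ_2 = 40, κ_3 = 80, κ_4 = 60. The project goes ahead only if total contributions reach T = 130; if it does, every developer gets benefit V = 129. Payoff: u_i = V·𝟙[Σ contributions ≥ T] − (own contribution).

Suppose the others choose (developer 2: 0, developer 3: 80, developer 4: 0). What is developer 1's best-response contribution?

Others' total = 80. Contributing 50 brings total to 130 ≥ 130: gain V − κ_1 = 79.
Best response: 50.

50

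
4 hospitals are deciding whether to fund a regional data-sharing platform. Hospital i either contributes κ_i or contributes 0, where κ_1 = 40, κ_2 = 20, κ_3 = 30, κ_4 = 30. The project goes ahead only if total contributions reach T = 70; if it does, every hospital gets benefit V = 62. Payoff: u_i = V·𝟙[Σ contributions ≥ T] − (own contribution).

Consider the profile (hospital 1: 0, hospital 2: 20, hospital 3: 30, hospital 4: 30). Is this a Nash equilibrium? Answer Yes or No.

Yes

Total = 80 ≥ 70: provided.
Hospital 1 (pledges 0, payoff 62): pledging 40 → total 120, payoff 22. No gain.
Hospital 2 (pledges 20, payoff 42): dropping to 0 → total 60, payoff 0. No gain.
Hospital 3 (pledges 30, payoff 32): dropping to 0 → total 50, payoff 0. No gain.
Hospital 4 (pledges 30, payoff 32): dropping to 0 → total 50, payoff 0. No gain.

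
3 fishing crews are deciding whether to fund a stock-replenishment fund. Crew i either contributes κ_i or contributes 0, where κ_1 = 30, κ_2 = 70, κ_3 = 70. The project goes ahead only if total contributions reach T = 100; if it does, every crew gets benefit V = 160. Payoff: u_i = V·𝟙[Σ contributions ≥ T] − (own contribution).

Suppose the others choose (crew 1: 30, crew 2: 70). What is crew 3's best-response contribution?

0

Others' total = 100 ≥ 100; contributing adds cost 70 for no extra benefit.
Best response: 0.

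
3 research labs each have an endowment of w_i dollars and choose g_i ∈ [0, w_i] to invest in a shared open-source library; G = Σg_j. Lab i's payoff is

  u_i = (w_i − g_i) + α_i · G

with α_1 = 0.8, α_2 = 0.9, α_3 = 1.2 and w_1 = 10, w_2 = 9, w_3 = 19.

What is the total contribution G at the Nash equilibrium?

19

∂u_i/∂g_i = α_i − 1, so lab i contributes w_i if α_i > 1, else 0.
α_i > 1 for i ∈ {3}; NE contributions (0, 0, 19), G = 19.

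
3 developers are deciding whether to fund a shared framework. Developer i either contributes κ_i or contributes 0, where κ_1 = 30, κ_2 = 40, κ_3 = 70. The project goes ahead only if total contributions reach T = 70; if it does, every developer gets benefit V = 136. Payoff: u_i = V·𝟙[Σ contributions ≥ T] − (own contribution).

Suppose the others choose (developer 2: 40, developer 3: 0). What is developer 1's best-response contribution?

Others' total = 40. Contributing 30 brings total to 70 ≥ 70: gain V − κ_1 = 106.
Best response: 30.

30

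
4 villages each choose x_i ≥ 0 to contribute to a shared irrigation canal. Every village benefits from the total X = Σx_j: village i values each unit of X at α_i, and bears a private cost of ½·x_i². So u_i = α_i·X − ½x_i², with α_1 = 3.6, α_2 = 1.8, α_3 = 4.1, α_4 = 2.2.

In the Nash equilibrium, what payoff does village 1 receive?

Village i's FOC: ∂u_i/∂x_i = α_i − x_i = 0, so x_i* = α_i.
NE contributions = (3.6, 1.8, 4.1, 2.2); X = 11.7.
u_1 = α_1·X − ½·(x_1)² = 3.6·11.7 − ½·3.6² = 35.64.

35.64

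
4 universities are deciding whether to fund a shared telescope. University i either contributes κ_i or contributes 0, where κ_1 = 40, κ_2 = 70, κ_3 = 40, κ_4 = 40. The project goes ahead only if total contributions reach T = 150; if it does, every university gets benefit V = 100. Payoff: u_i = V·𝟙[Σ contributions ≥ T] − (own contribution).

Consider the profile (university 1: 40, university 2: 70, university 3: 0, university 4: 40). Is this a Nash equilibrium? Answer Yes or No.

Yes

Total = 150 ≥ 150: provided.
University 1 (pledges 40, payoff 60): dropping to 0 → total 110, payoff 0. No gain.
University 2 (pledges 70, payoff 30): dropping to 0 → total 80, payoff 0. No gain.
University 3 (pledges 0, payoff 100): pledging 40 → total 190, payoff 60. No gain.
University 4 (pledges 40, payoff 60): dropping to 0 → total 110, payoff 0. No gain.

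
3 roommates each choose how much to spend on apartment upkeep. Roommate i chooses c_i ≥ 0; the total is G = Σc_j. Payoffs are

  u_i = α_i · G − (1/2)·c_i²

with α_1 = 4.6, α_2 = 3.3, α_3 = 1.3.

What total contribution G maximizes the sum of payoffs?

27.6

Planner FOC: ∂(Σu_j)/∂c_i = (Σα_j) − c_i = 0, so c_i^SO = Σα_j = 9.2 for every i; G^SO = 27.6.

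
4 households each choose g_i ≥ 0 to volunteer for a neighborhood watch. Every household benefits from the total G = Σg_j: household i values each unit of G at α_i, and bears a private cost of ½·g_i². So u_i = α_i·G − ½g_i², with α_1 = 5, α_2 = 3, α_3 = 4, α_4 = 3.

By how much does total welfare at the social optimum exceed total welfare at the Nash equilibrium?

Household i's FOC: ∂u_i/∂g_i = α_i − g_i = 0, so g_i* = α_i.
NE contributions = (5, 3, 4, 3); G = 15.
W^NE = (Σα)·G − ½Σα_i² = 15² − ½·59 = 195.5.
Planner sets g_i = Σα_j = 15 for every i, so G^SO = 4·15 = 60.
W^SO = (Σα)·G^SO − ½·4·(Σα)² = (4/2)·15² = 450.
Deadweight loss = W^SO − W^NE = 254.5.

254.5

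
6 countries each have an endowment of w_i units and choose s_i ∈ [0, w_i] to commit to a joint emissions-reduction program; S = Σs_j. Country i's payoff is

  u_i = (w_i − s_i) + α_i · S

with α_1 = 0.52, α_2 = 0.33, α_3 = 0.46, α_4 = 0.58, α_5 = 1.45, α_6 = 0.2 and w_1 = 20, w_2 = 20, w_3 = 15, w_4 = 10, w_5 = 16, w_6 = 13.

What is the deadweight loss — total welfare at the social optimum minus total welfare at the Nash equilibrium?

∂u_i/∂s_i = α_i − 1, so country i contributes w_i if α_i > 1, else 0.
α_i > 1 for i ∈ {5}; NE contributions (0, 0, 0, 0, 16, 0), S = 16.
W^NE = Σw_i − S^NE + (Σα_i)·S^NE = 94 + 2.54·16 = 134.64.
Planner: ∂(Σu_j)/∂s_i = Σα_j − 1 = 2.54 > 0, so everyone contributes w_i; S^SO = 94, W^SO = 94 + 2.54·94 = 332.76.
Deadweight loss = 198.12.

198.12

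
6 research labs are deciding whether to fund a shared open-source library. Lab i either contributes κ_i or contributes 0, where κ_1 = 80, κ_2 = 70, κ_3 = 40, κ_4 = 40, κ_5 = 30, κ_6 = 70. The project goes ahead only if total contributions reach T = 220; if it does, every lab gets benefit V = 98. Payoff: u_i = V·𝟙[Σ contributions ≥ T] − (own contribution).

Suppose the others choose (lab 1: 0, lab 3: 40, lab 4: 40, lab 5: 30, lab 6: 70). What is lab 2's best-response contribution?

70

Others' total = 180. Contributing 70 brings total to 250 ≥ 220: gain V − κ_2 = 28.
Best response: 70.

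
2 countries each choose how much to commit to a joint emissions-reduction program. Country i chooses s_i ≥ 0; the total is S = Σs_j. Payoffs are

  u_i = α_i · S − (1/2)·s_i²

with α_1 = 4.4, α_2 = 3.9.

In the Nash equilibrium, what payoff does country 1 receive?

Country i's FOC: ∂u_i/∂s_i = α_i − s_i = 0, so s_i* = α_i.
NE contributions = (4.4, 3.9); S = 8.3.
u_1 = α_1·S − ½·(s_1)² = 4.4·8.3 − ½·4.4² = 26.84.

26.84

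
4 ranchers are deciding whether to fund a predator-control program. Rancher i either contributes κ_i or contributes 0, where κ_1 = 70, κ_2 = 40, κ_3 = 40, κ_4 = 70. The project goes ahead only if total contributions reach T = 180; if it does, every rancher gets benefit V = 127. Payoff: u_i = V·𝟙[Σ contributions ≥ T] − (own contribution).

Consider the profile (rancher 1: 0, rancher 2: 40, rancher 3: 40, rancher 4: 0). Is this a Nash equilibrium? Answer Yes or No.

Total = 80 < 180: not provided.
Rancher 1 (pledges 0, payoff 0): pledging 70 → total 150, payoff -70. No gain.
Rancher 2 (pledges 40, payoff -40): dropping to 0 → total 40, payoff 0. Profitable deviation.

No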